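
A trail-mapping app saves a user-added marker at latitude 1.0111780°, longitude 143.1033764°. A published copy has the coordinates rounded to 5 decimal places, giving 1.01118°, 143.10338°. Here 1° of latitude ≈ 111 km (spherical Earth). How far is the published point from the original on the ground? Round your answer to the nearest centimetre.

The latitude changed by -0.0000020° and the longitude by -0.0000036°.
N–S: -0.0000020° × 111000 m/° = -0.222 m.
East–west at this latitude: -0.0000036° × 111000 × cos 1.01118° ≈ -0.0000036 × 110983 = -0.399538 m.
Hypotenuse of the two orthogonal shifts: √(0.222² + 0.399538²) = 0.457072 m.
That is 0.457072 m = 45.707 cm.

46 centimetres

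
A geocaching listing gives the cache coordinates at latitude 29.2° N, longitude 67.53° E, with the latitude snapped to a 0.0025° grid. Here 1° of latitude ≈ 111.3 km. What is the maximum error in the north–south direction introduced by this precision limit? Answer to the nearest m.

139 m

With a 0.0025° grid the true value lies within half a step, ±0.0025°/2 = ±0.00125°, of the stored one.
So the N–S error is at most 0.00125 × 111300 = 139.125 m.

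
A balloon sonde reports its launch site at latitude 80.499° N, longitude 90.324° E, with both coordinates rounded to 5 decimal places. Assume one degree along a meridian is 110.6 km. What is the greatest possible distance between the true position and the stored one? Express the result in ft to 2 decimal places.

1.84 ft

Rounding to 5 decimal places leaves each coordinate within ±5e-06° of the true value.
Latitude error → 5e-06 × 110600 = 0.553 m along the meridian.
Longitude error → 5e-06 × 110600 × cos 80.499° = 5e-06 × 110600 × 0.1651 ≈ 0.0912808 m.
The two errors are perpendicular, so the maximum displacement is √(0.553² + 0.0912808²) ≈ 0.560483 m.
In feet: 0.560483 m ÷ 0.3048 ≈ 1.8389 ft.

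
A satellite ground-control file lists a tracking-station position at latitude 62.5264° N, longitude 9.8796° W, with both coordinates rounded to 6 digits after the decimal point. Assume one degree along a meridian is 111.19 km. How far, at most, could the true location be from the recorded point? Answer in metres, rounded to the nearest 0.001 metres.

0.061 metres

Rounding to 6 decimal places leaves each coordinate within ±5e-07° of the true value.
North–south component: 5e-07° × 111190 = 0.055595 m.
E–W at 62.5264°: 5e-07° × 111190 × cos 62.5264° = 5e-07 × 111190 × 0.4613 ≈ 0.0256482 m.
The two errors are perpendicular, so the maximum displacement is √(0.055595² + 0.0256482²) ≈ 0.0612261 m.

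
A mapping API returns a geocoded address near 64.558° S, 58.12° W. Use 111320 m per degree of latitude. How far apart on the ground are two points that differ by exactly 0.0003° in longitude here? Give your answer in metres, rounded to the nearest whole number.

At 64.558° a degree of longitude is 111320 × cos 64.558° ≈ 47822.8 m, so 0.0003° corresponds to 14.3468 m.

14 metres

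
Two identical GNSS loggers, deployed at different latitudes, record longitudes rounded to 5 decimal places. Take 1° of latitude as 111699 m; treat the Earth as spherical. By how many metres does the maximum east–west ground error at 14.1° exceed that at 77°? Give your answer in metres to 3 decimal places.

Rounding to 5 decimal places leaves the longitude within ±5e-06° of the true value.
Error at 14.1° = 5e-06° × 111699 × cos 14.1° ≈ 0.5585 × 0.9699 = 0.54167 m.
Error at 77° = 5e-06° × 111699 × cos 77° ≈ 0.5585 × 0.2250 = 0.12563 m.
Difference: 0.54167 − 0.12563 = 0.41603 m.

0.416 metres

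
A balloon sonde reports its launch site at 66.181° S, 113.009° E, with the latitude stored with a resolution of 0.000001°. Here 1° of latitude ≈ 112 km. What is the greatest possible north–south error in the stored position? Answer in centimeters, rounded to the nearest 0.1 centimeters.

With a 0.000001° grid the true value lies within half a step, ±0.000001°/2 = ±5e-07°, of the stored one.
North–south distance: 5e-07° × 112000 m/° = 0.056 m.
That is 0.056 m = 5.6 cm.

5.6 centimeters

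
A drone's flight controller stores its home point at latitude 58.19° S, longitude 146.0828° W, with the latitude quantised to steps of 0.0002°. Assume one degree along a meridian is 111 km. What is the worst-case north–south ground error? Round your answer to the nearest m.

With a 0.0002° grid the true value lies within half a step, ±0.0002°/2 = ±0.0001°, of the stored one.
North–south distance: 0.0001° × 111000 m/° = 11.1 m.

11 m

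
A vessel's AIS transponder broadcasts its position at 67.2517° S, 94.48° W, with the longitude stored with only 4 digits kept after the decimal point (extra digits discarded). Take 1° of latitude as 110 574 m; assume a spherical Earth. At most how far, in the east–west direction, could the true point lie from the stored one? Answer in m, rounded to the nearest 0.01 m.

Truncating at 4 decimal places can drop up to a full unit in the last place, so the longitude may be off by as much as 0.0001°.
At latitude 67.2517° a degree of longitude spans 110574 m × cos 67.2517° = 110574 × 0.3867 ≈ 42757.2 m.
Maximum E–W displacement: 0.0001 × 42757.2 = 4.27572 m.

4.28 m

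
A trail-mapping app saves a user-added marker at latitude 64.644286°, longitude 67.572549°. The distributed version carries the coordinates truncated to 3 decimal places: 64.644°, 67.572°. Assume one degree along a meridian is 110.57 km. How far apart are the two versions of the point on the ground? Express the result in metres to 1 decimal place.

Δlat = 64.644286 − 64.644 = +0.000286°; Δlon = 67.572549 − 67.572 = +0.000549°.
N–S: 0.000286° × 110570 m/° = 31.623 m.
E–W at 64.644°: 0.000549° × 110570 × cos 64.644° = 0.000549 × 110570 × 0.4282 ≈ 25.9955 m.
Hypotenuse of the two orthogonal shifts: √(31.623² + 25.9955²) = 40.9363 m.

40.9 metres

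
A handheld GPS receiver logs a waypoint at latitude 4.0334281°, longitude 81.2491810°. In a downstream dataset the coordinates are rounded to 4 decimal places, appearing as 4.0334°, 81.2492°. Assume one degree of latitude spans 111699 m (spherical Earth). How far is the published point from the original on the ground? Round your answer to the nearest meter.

The latitude changed by +0.0000281° and the longitude by -0.0000190°.
N–S: 0.0000281° × 111699 m/° = 3.13874 m.
E–W at 4.0334°: -0.0000190° × 111699 × cos 4.0334° = -0.0000190 × 111699 × 0.9975 ≈ -2.11702 m.
Combined displacement = (3.13874² + 2.11702²)^½ ≈ 3.78596 m.

4 meters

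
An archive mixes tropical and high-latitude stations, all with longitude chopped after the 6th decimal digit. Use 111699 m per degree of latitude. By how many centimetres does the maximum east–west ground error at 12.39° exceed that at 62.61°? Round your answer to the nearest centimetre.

Truncating at 6 decimal places can drop up to a full unit in the last place, so the longitude may be off by as much as 1e-06°.
At 12.39°: 1e-06° × 111699 × cos 12.39° = 1e-06 × 111699 × 0.9767 ≈ 0.1091 m.
At 62.61°: 1e-06° × 111699 × cos 62.61° = 1e-06 × 111699 × 0.4600 ≈ 0.051387 m.
So the lower-latitude error exceeds the higher by 0.1091 − 0.051387 = 0.057711 m.
That is 0.057711 m = 5.7711 cm.

6 centimetres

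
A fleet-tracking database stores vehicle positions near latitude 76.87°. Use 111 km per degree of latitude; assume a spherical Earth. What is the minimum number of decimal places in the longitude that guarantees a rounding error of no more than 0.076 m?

6 decimal places

At 76.87° one degree of longitude covers 111000 × cos 76.87° ≈ 111000 × 0.2272 ≈ 25214.9 m.
With N decimal places the half-ulp bound is 0.5·10⁻ᴺ°, or 0.5·10⁻ᴺ × 25214.9 m on the ground.
Need 0.5 × 25214.9 × 10⁻ᴺ ≤ 0.076 → 10⁻ᴺ ≤ 6.028e-06, so N ≥ 5.22.
At 5 places the error can reach 0.126 m, but 6 places keeps it to 0.0126 m.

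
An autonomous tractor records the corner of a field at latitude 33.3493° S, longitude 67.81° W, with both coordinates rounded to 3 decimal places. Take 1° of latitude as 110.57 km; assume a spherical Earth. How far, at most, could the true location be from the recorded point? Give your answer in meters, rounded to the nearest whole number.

72 meters

Rounding to 3 decimal places leaves each coordinate within ±0.0005° of the true value.
Latitude error → 0.0005 × 110570 = 55.285 m along the meridian.
East–west component at 33.3493°: 0.0005° × 110570 × cos 33.3493° ≈ 0.0005 × 92363 ≈ 46.1815 m.
The two errors are perpendicular, so the maximum displacement is √(55.285² + 46.1815²) ≈ 72.0358 m.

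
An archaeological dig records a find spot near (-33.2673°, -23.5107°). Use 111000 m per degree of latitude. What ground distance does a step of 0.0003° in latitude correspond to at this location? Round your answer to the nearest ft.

109 ft

0.0003° × 111000 m/° = 33.3 m.
Converting: 33.3 m × 3.2808 ft/m ≈ 109.25 ft.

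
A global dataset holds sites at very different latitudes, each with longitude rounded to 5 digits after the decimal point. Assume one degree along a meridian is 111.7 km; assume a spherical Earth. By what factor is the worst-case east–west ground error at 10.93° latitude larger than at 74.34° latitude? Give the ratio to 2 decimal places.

Rounding to 5 decimal places leaves the longitude within ±5e-06° of the true value.
Error at 10.93° = 5e-06° × 111700 × cos 10.93° ≈ 0.5585 × 0.9819 = 0.54837 m.
At 74.34°: 5e-06° × 111700 × cos 74.34° = 5e-06 × 111700 × 0.2699 ≈ 0.15075 m.
The ratio reduces to cos 10.93° / cos 74.34° = 0.9819/0.2699 ≈ 3.6375.

3.64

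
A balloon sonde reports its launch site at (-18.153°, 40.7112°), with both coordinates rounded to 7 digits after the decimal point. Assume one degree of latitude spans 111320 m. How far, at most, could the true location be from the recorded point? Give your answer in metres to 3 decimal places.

Rounding to 7 decimal places leaves each coordinate within ±5e-08° of the true value.
Latitude error → 5e-08 × 111320 = 0.005566 m along the meridian.
Longitude error → 5e-08 × 111320 × cos 18.153° = 5e-08 × 111320 × 0.9502 ≈ 0.00528897 m.
Worst case both components are at the extreme and orthogonal: √(0.005566² + 0.00528897²) ≈ 0.00767812 m.

0.008 metres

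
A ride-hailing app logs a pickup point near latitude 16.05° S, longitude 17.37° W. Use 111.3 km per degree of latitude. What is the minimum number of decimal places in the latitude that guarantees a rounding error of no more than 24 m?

4 decimal places

One degree of latitude covers 111300 m.
N decimal places → at most half a unit in the last place, 0.5 × 10⁻ᴺ° = 111300/2 × 10⁻ᴺ m.
Setting 55650 × 10⁻ᴺ ≤ 24 gives 10ᴺ ≥ 2319, i.e. N ≥ 3.37.
So 4 decimal places suffice (5.57 m); 3 would allow up to 55.6 m.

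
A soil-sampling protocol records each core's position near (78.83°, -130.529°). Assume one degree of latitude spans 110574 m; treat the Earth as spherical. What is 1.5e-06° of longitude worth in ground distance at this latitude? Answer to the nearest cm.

1.5e-06° of longitude at 78.83° is 1.5e-06 × 110574 × cos 78.83° ≈ 1.5e-06 × 21420.5 = 0.0321307 m.
That is 0.0321307 m = 3.2131 cm.

3 cm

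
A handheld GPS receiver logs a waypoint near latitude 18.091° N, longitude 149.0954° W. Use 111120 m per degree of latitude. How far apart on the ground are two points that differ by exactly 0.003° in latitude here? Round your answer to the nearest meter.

333 meters

0.003° × 111120 m/° = 333.36 m.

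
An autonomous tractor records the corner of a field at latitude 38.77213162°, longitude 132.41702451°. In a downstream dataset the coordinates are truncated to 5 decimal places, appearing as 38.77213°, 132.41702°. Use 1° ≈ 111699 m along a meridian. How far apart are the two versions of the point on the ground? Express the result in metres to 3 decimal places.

0.432 metres

The latitude changed by +0.00000162° and the longitude by +0.00000451°.
N–S: 0.00000162° × 111699 m/° = 0.180952 m.
E–W at 38.7721°: 0.00000451° × 111699 × cos 38.7721° = 0.00000451 × 111699 × 0.7796 ≈ 0.392755 m.
Combined displacement = (0.180952² + 0.392755²)^½ ≈ 0.432435 m.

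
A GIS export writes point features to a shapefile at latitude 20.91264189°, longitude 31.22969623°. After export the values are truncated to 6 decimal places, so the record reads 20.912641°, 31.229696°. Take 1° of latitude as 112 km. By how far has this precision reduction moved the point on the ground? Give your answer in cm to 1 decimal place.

Δlat = 20.91264189 − 20.912641 = +0.00000089°; Δlon = 31.22969623 − 31.229696 = +0.00000023°.
N–S: 0.00000089° × 112000 m/° = 0.09968 m.
East–west at this latitude: 0.00000023° × 112000 × cos 20.9126° ≈ 0.00000023 × 104622 = 0.0240631 m.
Hypotenuse of the two orthogonal shifts: √(0.09968² + 0.0240631²) = 0.102543 m.
That is 0.102543 m = 10.254 cm.

10.3 cm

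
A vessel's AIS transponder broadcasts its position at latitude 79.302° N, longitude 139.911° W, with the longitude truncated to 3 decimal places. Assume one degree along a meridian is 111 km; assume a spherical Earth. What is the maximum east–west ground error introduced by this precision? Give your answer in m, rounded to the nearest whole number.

Truncating at 3 decimal places can drop up to a full unit in the last place, so the longitude may be off by as much as 0.001°.
One degree of longitude at 79.302° is 111000 × cos 79.302° ≈ 111000 × 0.1856 = 20605.2 m.
So at most 0.001° × 20605.2 ≈ 20.6052 m east–west.

21 m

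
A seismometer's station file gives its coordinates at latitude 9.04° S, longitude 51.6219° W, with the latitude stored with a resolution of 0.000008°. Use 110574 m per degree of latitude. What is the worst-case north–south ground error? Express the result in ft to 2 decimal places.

1.45 ft

With a 0.000008° grid the true value lies within half a step, ±0.000008°/2 = ±4e-06°, of the stored one.
Along the meridian that is 4e-06° × 110574 m/° = 0.442296 m.
Converting: 0.442296 m × 3.2808 ft/m ≈ 1.4511 ft.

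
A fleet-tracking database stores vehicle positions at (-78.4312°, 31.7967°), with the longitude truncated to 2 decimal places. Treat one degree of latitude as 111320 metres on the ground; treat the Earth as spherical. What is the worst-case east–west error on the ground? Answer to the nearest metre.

Truncating at 2 decimal places can drop up to a full unit in the last place, so the longitude may be off by as much as 0.01°.
One degree of longitude at 78.4312° is 111320 × cos 78.4312° ≈ 111320 × 0.2005 = 22324.6 m.
East–west error: 0.01° × 22324.6 m/° ≈ 223.246 m.

223 metres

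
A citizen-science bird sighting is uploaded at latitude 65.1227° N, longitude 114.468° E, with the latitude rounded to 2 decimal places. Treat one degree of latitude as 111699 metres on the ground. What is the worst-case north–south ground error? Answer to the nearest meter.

Rounding to 2 decimal places leaves the latitude within ±0.005° of the true value.
North–south distance: 0.005° × 111699 m/° = 558.495 m.

558 meters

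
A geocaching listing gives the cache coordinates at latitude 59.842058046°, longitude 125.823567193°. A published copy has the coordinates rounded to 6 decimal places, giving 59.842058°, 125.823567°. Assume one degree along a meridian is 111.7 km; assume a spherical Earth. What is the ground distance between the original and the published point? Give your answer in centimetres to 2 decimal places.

The latitude changed by +0.000000046° and the longitude by +0.000000193°.
North–south shift: 0.000000046 × 111700 = 0.0051382 m.
E–W at 59.8421°: 0.000000193° × 111700 × cos 59.8421° = 0.000000193 × 111700 × 0.5024 ≈ 0.0108305 m.
Hypotenuse of the two orthogonal shifts: √(0.0051382² + 0.0108305²) = 0.0119875 m.
That is 0.0119875 m = 1.1988 cm.

1.20 centimetres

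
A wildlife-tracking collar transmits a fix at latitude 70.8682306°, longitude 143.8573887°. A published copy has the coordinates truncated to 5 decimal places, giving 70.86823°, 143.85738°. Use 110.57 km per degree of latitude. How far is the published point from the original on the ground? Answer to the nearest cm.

Δlat = 70.8682306 − 70.86823 = +0.0000006°; Δlon = 143.8573887 − 143.85738 = +0.0000087°.
North–south shift: 0.0000006 × 110570 = 0.066342 m.
E–W at 70.8682°: 0.0000087° × 110570 × cos 70.8682° = 0.0000087 × 110570 × 0.3277 ≈ 0.315274 m.
Hypotenuse of the two orthogonal shifts: √(0.066342² + 0.315274²) = 0.322179 m.
That is 0.322179 m = 32.218 cm.

32 cm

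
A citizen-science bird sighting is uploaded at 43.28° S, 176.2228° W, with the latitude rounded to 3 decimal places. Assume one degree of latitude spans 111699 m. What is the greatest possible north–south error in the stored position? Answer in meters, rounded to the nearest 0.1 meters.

55.8 meters

Rounding to 3 decimal places leaves the latitude within ±0.0005° of the true value.
Along the meridian that is 0.0005° × 111699 m/° = 55.8495 m.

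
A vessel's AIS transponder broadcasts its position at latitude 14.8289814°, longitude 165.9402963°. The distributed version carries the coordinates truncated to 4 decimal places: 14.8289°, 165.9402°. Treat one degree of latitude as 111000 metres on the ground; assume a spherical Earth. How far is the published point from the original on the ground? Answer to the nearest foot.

45 feet

Δlat = 14.8289814 − 14.8289 = +0.0000814°; Δlon = 165.9402963 − 165.9402 = +0.0000963°.
N–S: 0.0000814° × 111000 m/° = 9.0354 m.
E–W at 14.8289°: 0.0000963° × 111000 × cos 14.8289° = 0.0000963 × 111000 × 0.9667 ≈ 10.3333 m.
Hypotenuse of the two orthogonal shifts: √(9.0354² + 10.3333²) = 13.7264 m.
In feet: 13.7264 m ÷ 0.3048 ≈ 45.034 ft.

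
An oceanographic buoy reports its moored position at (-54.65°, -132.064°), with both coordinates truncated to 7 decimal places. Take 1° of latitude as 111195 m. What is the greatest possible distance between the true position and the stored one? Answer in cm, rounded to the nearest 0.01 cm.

1.28 cm

Truncating at 7 decimal places can drop up to a full unit in the last place, so each coordinate may be off by as much as 1e-07°.
Latitude error → 1e-07 × 111195 = 0.0111195 m along the meridian.
Longitude error → 1e-07 × 111195 × cos 54.65° = 1e-07 × 111195 × 0.5786 ≈ 0.0064334 m.
Combining orthogonally: (0.0111195² + 0.0064334²)^½ ≈ 0.0128465 m.
That is 0.0128465 m = 1.2846 cm.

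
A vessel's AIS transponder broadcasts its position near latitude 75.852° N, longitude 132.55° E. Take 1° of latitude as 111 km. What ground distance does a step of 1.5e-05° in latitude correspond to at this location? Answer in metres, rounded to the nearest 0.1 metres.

1.7 metres

1.5e-05° × 111000 m/° = 1.665 m.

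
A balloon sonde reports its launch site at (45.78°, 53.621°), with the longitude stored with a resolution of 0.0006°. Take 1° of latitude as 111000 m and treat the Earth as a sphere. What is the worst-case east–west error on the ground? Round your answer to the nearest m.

With a 0.0006° grid the true value lies within half a step, ±0.0006°/2 = ±0.0003°, of the stored one.
At latitude 45.78° a degree of longitude spans 111000 m × cos 45.78° = 111000 × 0.6974 ≈ 77413.1 m.
So at most 0.0003° × 77413.1 ≈ 23.2239 m east–west.

23 m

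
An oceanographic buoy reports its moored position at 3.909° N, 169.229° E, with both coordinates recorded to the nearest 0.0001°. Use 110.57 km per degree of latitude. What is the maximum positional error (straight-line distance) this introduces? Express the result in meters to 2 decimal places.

Rounding to 4 decimal places leaves each coordinate within ±5e-05° of the true value.
N–S: 5e-05° × 110570 m/° = 5.5285 m.
E–W at 3.909°: 5e-05° × 110570 × cos 3.909° = 5e-05 × 110570 × 0.9977 ≈ 5.51564 m.
Combining orthogonally: (5.5285² + 5.51564²)^½ ≈ 7.80939 m.

7.81 meters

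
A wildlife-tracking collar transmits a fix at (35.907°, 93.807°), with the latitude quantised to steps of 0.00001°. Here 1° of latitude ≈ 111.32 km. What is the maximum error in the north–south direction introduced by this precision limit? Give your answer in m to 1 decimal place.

0.6 m

With a 0.00001° grid the true value lies within half a step, ±0.00001°/2 = ±5e-06°, of the stored one.
North–south distance: 5e-06° × 111320 m/° = 0.5566 m.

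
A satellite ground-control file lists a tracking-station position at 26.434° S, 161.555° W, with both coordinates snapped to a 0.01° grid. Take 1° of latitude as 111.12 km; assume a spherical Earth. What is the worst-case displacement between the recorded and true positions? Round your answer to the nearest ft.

With a 0.01° grid the true value lies within half a step, ±0.01°/2 = ±0.005°, of the stored one.
N–S: 0.005° × 111120 m/° = 555.6 m.
E–W at 26.434°: 0.005° × 111120 × cos 26.434° = 0.005 × 111120 × 0.8954 ≈ 497.511 m.
Worst case both components are at the extreme and orthogonal: √(555.6² + 497.511²) ≈ 745.794 m.
In feet: 745.794 m ÷ 0.3048 ≈ 2446.8 ft.

2447 ft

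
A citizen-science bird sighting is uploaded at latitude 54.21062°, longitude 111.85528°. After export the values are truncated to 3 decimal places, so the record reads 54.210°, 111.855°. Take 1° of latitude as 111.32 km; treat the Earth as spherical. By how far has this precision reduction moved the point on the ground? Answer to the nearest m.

71 m

Δlat = 54.21062 − 54.210 = +0.00062°; Δlon = 111.85528 − 111.855 = +0.00028°.
North–south shift: 0.00062 × 111320 = 69.0184 m.
E–W at 54.21°: 0.00028° × 111320 × cos 54.21° = 0.00028 × 111320 × 0.5848 ≈ 18.2285 m.
Combined displacement = (69.0184² + 18.2285²)^½ ≈ 71.385 m.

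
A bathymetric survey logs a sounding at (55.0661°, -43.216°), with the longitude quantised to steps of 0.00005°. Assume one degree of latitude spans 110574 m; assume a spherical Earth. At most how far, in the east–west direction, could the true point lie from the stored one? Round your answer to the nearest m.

With a 0.00005° grid the true value lies within half a step, ±0.00005°/2 = ±2.5e-05°, of the stored one.
One degree of longitude at 55.0661° is 110574 × cos 55.0661° ≈ 110574 × 0.5726 = 63318.1 m.
So at most 2.5e-05° × 63318.1 ≈ 1.58295 m east–west.

2 m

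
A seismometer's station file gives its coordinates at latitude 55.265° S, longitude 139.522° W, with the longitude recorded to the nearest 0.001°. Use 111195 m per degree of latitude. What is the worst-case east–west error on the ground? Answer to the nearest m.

Rounding to 3 decimal places leaves the longitude within ±0.0005° of the true value.
One degree of longitude at 55.265° is 111195 × cos 55.265° ≈ 111195 × 0.5698 = 63356.9 m.
Maximum E–W displacement: 0.0005 × 63356.9 = 31.6784 m.

32 m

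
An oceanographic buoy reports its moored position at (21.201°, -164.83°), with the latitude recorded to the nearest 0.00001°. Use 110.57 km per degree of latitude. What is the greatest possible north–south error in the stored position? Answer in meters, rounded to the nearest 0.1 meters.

Rounding to 5 decimal places leaves the latitude within ±5e-06° of the true value.
North–south distance: 5e-06° × 110570 m/° = 0.55285 m.

0.6 meters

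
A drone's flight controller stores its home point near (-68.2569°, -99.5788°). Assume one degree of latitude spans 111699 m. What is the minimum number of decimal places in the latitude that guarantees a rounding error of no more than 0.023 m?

7

One degree of latitude covers 111699 m.
With N decimal places the half-ulp bound is 0.5·10⁻ᴺ°, or 0.5·10⁻ᴺ × 111699 m on the ground.
Setting 55849.5 × 10⁻ᴺ ≤ 0.023 gives 10ᴺ ≥ 2.428e+06, i.e. N ≥ 6.39.
So 7 decimal places suffice (0.00558 m); 6 would allow up to 0.0558 m.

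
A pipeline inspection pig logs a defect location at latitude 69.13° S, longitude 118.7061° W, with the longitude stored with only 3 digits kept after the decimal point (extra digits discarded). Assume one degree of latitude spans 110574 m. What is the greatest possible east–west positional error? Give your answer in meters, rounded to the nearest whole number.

39 meters

Truncating at 3 decimal places can drop up to a full unit in the last place, so the longitude may be off by as much as 0.001°.
One degree of longitude at 69.13° is 110574 × cos 69.13° ≈ 110574 × 0.3562 = 39391.9 m.
So at most 0.001° × 39391.9 ≈ 39.3919 m east–west.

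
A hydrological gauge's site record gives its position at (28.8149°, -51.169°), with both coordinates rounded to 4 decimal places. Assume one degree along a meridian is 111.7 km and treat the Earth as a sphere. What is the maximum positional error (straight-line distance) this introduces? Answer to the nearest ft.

Rounding to 4 decimal places leaves each coordinate within ±5e-05° of the true value.
N–S: 5e-05° × 111700 m/° = 5.585 m.
East–west component at 28.8149°: 5e-05° × 111700 × cos 28.8149° ≈ 5e-05 × 97869.5 ≈ 4.89347 m.
Combining orthogonally: (5.585² + 4.89347²)^½ ≈ 7.42552 m.
In feet: 7.42552 m ÷ 0.3048 ≈ 24.362 ft.

24 ft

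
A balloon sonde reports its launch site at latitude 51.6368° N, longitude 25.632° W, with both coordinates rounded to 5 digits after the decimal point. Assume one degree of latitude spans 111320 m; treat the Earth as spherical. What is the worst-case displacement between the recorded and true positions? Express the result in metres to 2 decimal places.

Rounding to 5 decimal places leaves each coordinate within ±5e-06° of the true value.
Latitude error → 5e-06 × 111320 = 0.5566 m along the meridian.
E–W at 51.6368°: 5e-06° × 111320 × cos 51.6368° = 5e-06 × 111320 × 0.6206 ≈ 0.345451 m.
The two errors are perpendicular, so the maximum displacement is √(0.5566² + 0.345451²) ≈ 0.655088 m.

0.66 metres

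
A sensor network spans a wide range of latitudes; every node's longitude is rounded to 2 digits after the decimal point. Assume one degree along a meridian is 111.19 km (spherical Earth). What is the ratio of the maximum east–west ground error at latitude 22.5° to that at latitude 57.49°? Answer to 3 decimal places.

Rounding to 2 decimal places leaves the longitude within ±0.005° of the true value.
Error at 22.5° = 0.005° × 111190 × cos 22.5° ≈ 555.95 × 0.9239 = 513.63 m.
At 57.49°: 0.005° × 111190 × cos 57.49° = 0.005 × 111190 × 0.5374 ≈ 298.79 m.
Ratio: 513.63 / 298.79 = cos 22.5° / cos 57.49° ≈ 1.7190.

1.719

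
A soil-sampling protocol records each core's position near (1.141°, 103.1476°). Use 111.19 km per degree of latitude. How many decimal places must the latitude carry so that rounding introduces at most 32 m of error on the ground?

One degree of latitude covers 111190 m.
N decimal places → at most half a unit in the last place, 0.5 × 10⁻ᴺ° = 111190/2 × 10⁻ᴺ m.
Need 0.5 × 111190 × 10⁻ᴺ ≤ 32 → 10⁻ᴺ ≤ 5.756e-04, so N ≥ 3.24.
So 4 decimal places suffice (5.56 m); 3 would allow up to 55.6 m.

4 decimal places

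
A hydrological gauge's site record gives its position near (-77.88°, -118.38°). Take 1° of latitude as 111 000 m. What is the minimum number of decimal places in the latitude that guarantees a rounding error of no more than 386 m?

3 decimal places

One degree of latitude covers 111000 m.
Rounding to N decimal places gives at most 0.5 × 10⁻ᴺ degrees of error, i.e. 0.5 × 10⁻ᴺ × 111000 m.
Setting 55500 × 10⁻ᴺ ≤ 386 gives 10ᴺ ≥ 143.8, i.e. N ≥ 2.16.
At 2 places the error can reach 555 m, but 3 places keeps it to 55.5 m.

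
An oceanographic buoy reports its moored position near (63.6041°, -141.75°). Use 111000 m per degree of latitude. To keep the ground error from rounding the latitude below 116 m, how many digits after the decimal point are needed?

3

One degree of latitude covers 111000 m.
Rounding to N decimal places gives at most 0.5 × 10⁻ᴺ degrees of error, i.e. 0.5 × 10⁻ᴺ × 111000 m.
Need 0.5 × 111000 × 10⁻ᴺ ≤ 116 → 10⁻ᴺ ≤ 2.090e-03, so N ≥ 2.68.
So 3 decimal places suffice (55.5 m); 2 would allow up to 555 m.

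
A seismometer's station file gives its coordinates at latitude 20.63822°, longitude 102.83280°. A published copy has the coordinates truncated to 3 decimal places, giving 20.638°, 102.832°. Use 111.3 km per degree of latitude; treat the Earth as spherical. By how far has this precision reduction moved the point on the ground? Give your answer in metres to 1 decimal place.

Δlat = 20.63822 − 20.638 = +0.00022°; Δlon = 102.83280 − 102.832 = +0.00080°.
North–south shift: 0.00022 × 111300 = 24.486 m.
E–W at 20.638°: 0.00080° × 111300 × cos 20.638° = 0.00080 × 111300 × 0.9358 ≈ 83.3259 m.
Distance: √(24.486² + 83.3259²) ≈ 86.8492 m.

86.8 metres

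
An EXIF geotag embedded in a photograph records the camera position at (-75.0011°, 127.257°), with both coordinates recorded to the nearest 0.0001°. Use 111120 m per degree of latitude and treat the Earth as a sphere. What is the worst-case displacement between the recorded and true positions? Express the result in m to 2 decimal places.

Rounding to 4 decimal places leaves each coordinate within ±5e-05° of the true value.
Latitude error → 5e-05 × 111120 = 5.556 m along the meridian.
Longitude error → 5e-05 × 111120 × cos 75.0011° = 5e-05 × 111120 × 0.2588 ≈ 1.4379 m.
The two errors are perpendicular, so the maximum displacement is √(5.556² + 1.4379²) ≈ 5.73905 m.

5.74 m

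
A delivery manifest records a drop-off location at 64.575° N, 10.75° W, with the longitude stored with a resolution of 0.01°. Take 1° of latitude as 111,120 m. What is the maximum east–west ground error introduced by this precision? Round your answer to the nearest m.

239 m

With a 0.01° grid the true value lies within half a step, ±0.01°/2 = ±0.005°, of the stored one.
At latitude 64.575° a degree of longitude spans 111120 m × cos 64.575° = 111120 × 0.4293 ≈ 47707.1 m.
So at most 0.005° × 47707.1 ≈ 238.535 m east–west.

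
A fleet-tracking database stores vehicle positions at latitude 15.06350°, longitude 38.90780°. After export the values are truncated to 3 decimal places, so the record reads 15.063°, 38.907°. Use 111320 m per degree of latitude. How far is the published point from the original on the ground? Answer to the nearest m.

102 m

Δlat = 15.06350 − 15.063 = +0.00050°; Δlon = 38.90780 − 38.907 = +0.00080°.
N–S: 0.00050° × 111320 m/° = 55.66 m.
E–W at 15.063°: 0.00080° × 111320 × cos 15.063° = 0.00080 × 111320 × 0.9656 ≈ 85.9961 m.
Distance: √(55.66² + 85.9961²) ≈ 102.437 m.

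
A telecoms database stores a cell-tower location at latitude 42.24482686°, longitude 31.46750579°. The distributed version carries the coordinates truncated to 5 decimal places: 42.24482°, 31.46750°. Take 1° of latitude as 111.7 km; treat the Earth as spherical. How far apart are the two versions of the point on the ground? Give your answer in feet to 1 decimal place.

3.0 feet

Δlat = 42.24482686 − 42.24482 = +0.00000686°; Δlon = 31.46750579 − 31.46750 = +0.00000579°.
N–S: 0.00000686° × 111700 m/° = 0.766262 m.
East–west at this latitude: 0.00000579° × 111700 × cos 42.2448° ≈ 0.00000579 × 82689.2 = 0.47877 m.
Hypotenuse of the two orthogonal shifts: √(0.766262² + 0.47877²) = 0.903537 m.
Converting: 0.903537 m × 3.2808 ft/m ≈ 2.9644 ft.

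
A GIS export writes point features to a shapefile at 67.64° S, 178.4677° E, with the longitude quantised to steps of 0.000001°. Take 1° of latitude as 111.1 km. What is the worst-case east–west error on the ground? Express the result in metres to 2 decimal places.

With a 0.000001° grid the true value lies within half a step, ±0.000001°/2 = ±5e-07°, of the stored one.
Parallels shrink by cos φ, so at 67.64° a degree of longitude is 111100 × 0.3804 ≈ 42265.2 m.
So at most 5e-07° × 42265.2 ≈ 0.0211326 m east–west.

0.02 metres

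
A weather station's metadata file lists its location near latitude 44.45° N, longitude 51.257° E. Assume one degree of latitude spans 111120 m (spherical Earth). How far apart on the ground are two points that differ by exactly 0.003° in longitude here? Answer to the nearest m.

238 m

0.003° of longitude at 44.45° is 0.003 × 111120 × cos 44.45° ≈ 0.003 × 79324.3 = 237.973 m.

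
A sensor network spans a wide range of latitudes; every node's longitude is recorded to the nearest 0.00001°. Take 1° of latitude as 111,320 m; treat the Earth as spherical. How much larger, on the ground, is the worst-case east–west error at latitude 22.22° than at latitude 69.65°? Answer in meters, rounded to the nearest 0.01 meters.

0.32 meters

Rounding to 5 decimal places leaves the longitude within ±5e-06° of the true value.
Error at 22.22° = 5e-06° × 111320 × cos 22.22° ≈ 0.5566 × 0.9257 = 0.51527 m.
At 69.65°: 5e-06° × 111320 × cos 69.65° = 5e-06 × 111320 × 0.3478 ≈ 0.19356 m.
Difference: 0.51527 − 0.19356 = 0.32171 m.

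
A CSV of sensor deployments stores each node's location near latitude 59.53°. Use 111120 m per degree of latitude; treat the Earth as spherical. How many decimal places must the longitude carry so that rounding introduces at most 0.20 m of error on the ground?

At 59.53° one degree of longitude covers 111120 × cos 59.53° ≈ 111120 × 0.5071 ≈ 56347.5 m.
Rounding to N decimal places gives at most 0.5 × 10⁻ᴺ degrees of error, i.e. 0.5 × 10⁻ᴺ × 56347.5 m.
Need 0.5 × 56347.5 × 10⁻ᴺ ≤ 0.20 → 10⁻ᴺ ≤ 7.099e-06, so N ≥ 5.15.
At 5 places the error can reach 0.282 m, but 6 places keeps it to 0.0282 m.

6 decimal places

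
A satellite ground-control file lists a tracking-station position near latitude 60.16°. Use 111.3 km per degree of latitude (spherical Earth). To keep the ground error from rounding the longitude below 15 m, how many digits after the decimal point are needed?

At 60.16° one degree of longitude covers 111300 × cos 60.16° ≈ 111300 × 0.4976 ≈ 55380.6 m.
With N decimal places the half-ulp bound is 0.5·10⁻ᴺ°, or 0.5·10⁻ᴺ × 55380.6 m on the ground.
Need 0.5 × 55380.6 × 10⁻ᴺ ≤ 15 → 10⁻ᴺ ≤ 5.417e-04, so N ≥ 3.27.
So 4 decimal places suffice (2.77 m); 3 would allow up to 27.7 m.

4 decimal places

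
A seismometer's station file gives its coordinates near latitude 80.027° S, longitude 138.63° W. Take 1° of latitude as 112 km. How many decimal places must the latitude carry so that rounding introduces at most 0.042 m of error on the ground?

7 decimal places

One degree of latitude covers 112000 m.
N decimal places → at most half a unit in the last place, 0.5 × 10⁻ᴺ° = 112000/2 × 10⁻ᴺ m.
Need 0.5 × 112000 × 10⁻ᴺ ≤ 0.042 → 10⁻ᴺ ≤ 7.500e-07, so N ≥ 6.12.
At 6 places the error can reach 0.056 m, but 7 places keeps it to 0.0056 m.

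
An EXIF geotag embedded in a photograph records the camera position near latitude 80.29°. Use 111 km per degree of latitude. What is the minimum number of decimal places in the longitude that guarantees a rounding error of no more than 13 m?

3 decimal places

At 80.29° one degree of longitude covers 111000 × cos 80.29° ≈ 111000 × 0.1687 ≈ 18721.4 m.
N decimal places → at most half a unit in the last place, 0.5 × 10⁻ᴺ° = 18721.4/2 × 10⁻ᴺ m.
Setting 9360.71 × 10⁻ᴺ ≤ 13 gives 10ᴺ ≥ 720.1, i.e. N ≥ 2.86.
So 3 decimal places suffice (9.36 m); 2 would allow up to 93.6 m.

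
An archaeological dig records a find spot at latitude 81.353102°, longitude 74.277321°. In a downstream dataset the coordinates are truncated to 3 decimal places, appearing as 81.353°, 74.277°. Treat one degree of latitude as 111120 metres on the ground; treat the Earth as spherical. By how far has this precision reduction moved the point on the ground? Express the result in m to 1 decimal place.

12.5 m

Δlat = 81.353102 − 81.353 = +0.000102°; Δlon = 74.277321 − 74.277 = +0.000321°.
North–south shift: 0.000102 × 111120 = 11.3342 m.
E–W at 81.353°: 0.000321° × 111120 × cos 81.353° = 0.000321 × 111120 × 0.1503 ≈ 5.36278 m.
Distance: √(11.3342² + 5.36278²) ≈ 12.5389 m.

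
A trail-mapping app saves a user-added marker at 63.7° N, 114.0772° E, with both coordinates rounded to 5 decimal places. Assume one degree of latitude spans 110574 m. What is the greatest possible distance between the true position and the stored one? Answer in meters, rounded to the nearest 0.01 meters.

Rounding to 5 decimal places leaves each coordinate within ±5e-06° of the true value.
Latitude error → 5e-06 × 110574 = 0.55287 m along the meridian.
E–W at 63.7°: 5e-06° × 110574 × cos 63.7° = 5e-06 × 110574 × 0.4431 ≈ 0.244961 m.
The two errors are perpendicular, so the maximum displacement is √(0.55287² + 0.244961²) ≈ 0.604707 m.

0.60 meters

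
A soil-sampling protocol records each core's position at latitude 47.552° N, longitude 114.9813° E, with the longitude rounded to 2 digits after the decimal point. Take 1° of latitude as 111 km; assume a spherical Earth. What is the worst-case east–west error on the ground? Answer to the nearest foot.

Rounding to 2 decimal places leaves the longitude within ±0.005° of the true value.
At latitude 47.552° a degree of longitude spans 111000 m × cos 47.552° = 111000 × 0.6749 ≈ 74916.2 m.
East–west error: 0.005° × 74916.2 m/° ≈ 374.581 m.
Converting: 374.581 m × 3.2808 ft/m ≈ 1228.9 ft.

1229 feet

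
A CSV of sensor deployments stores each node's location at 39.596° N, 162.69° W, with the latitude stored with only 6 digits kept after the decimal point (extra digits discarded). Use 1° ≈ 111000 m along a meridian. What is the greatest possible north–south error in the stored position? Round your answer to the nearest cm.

11 cm

Truncating at 6 decimal places can drop up to a full unit in the last place, so the latitude may be off by as much as 1e-06°.
Along the meridian that is 1e-06° × 111000 m/° = 0.111 m.
That is 0.111 m = 11.1 cm.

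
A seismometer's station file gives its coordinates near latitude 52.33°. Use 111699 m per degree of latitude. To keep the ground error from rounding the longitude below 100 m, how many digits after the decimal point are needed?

3 decimal places

At 52.33° one degree of longitude covers 111699 × cos 52.33° ≈ 111699 × 0.6111 ≈ 68260.7 m.
N decimal places → at most half a unit in the last place, 0.5 × 10⁻ᴺ° = 68260.7/2 × 10⁻ᴺ m.
Setting 34130.3 × 10⁻ᴺ ≤ 100 gives 10ᴺ ≥ 341.3, i.e. N ≥ 2.53.
So 3 decimal places suffice (34.1 m); 2 would allow up to 341 m.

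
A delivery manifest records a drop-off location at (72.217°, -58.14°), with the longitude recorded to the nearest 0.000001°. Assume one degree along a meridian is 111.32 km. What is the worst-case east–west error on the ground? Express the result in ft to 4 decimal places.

Rounding to 6 decimal places leaves the longitude within ±5e-07° of the true value.
Parallels shrink by cos φ, so at 72.217° a degree of longitude is 111320 × 0.3054 ≈ 33998.6 m.
East–west error: 5e-07° × 33998.6 m/° ≈ 0.0169993 m.
Converting: 0.0169993 m × 3.2808 ft/m ≈ 0.055772 ft.

0.0558 ft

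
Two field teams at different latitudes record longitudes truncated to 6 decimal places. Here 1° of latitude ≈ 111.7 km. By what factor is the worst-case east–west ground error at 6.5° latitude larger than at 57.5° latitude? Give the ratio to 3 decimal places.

Truncating at 6 decimal places can drop up to a full unit in the last place, so the longitude may be off by as much as 1e-06°.
Error at 6.5° = 1e-06° × 111700 × cos 6.5° ≈ 0.1117 × 0.9936 = 0.11098 m.
At 57.5°: 1e-06° × 111700 × cos 57.5° = 1e-06 × 111700 × 0.5373 ≈ 0.060016 m.
Ratio: 0.11098 / 0.060016 = cos 6.5° / cos 57.5° ≈ 1.8492.

1.849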